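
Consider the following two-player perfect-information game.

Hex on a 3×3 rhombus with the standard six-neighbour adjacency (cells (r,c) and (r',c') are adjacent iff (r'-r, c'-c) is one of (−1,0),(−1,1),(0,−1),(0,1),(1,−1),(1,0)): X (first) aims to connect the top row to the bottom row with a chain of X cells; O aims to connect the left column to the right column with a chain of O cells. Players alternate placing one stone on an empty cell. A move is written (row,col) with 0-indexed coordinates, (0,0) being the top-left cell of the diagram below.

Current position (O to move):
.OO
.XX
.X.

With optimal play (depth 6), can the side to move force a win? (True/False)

[.OO/.XX/.X.] O move#1: (0,0):+1/OOO/.XX/.X.*, (1,0):+1/.OO/OXX/.X., (2,0):+1/.OO/.XX/OX., (2,2):+1/.OO/.XX/.XO
[OOO/.XX/.X.] end (terminal -1, X#2); searched .OO/.XX/.X. to 6

O winning at [.OO/.XX/.X.]: True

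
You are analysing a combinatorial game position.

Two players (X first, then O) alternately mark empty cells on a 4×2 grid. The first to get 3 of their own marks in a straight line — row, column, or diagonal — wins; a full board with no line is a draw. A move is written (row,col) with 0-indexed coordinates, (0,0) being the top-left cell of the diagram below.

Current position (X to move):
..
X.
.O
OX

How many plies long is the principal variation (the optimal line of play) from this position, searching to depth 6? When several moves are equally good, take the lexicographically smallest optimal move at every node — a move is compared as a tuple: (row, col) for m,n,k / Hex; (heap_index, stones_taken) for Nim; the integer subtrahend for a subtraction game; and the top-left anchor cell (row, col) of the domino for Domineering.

PV length from [../X./.O/OX]: 4 plies

ply 1, X at ../X./.O/OX | (0,0)=+0→X./X./.O/OX*; (0,1)=+0→.X/X./.O/OX; (1,1)=+0→../XX/.O/OX; (2,0)=+0→../X./XO/OX
ply 2, O at X./X./.O/OX | (0,1)=-1→XO/X./.O/OX; (1,1)=-1→X./XO/.O/OX; (2,0)=+0→X./X./OO/OX*
ply 3, X at X./X./OO/OX | (0,1)=+0→XX/X./OO/OX*; (1,1)=+0→X./XX/OO/OX
ply 4, O at XX/X./OO/OX | (1,1)=+0→XX/XO/OO/OX*
ply 5: XX/XO/OO/OX is terminal +0 (X); from ../X./.O/OX depth 6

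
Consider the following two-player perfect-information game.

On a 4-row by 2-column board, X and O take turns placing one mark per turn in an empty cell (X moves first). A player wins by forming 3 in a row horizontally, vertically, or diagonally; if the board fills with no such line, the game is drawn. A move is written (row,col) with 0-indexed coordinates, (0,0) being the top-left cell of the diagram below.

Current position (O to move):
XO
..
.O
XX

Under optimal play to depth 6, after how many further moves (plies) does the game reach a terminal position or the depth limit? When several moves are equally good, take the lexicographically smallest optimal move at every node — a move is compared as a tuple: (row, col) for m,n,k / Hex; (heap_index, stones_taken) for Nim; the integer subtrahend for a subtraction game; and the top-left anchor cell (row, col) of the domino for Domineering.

[XO/../.O/XX] O move#1: (1,0):+0/XO/O./.O/XX, (1,1):+1/XO/.O/.O/XX*, (2,0):+0/XO/../OO/XX
[XO/.O/.O/XX] end (terminal -1, X#2); searched XO/../.O/XX to 6

PV length from [XO/../.O/XX]: 1 ply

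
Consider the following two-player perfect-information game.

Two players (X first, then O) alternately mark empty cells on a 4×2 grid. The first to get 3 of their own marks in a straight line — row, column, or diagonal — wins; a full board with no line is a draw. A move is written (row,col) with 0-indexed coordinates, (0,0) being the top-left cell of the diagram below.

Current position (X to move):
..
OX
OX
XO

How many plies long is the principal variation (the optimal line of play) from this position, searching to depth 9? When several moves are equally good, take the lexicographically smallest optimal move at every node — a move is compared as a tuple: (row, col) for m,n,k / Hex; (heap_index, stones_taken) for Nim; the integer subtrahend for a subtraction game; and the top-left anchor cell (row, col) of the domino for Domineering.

[../OX/OX/XO] X move#1: (0,0):+0/X./OX/OX/XO, (0,1):+1/.X/OX/OX/XO*
[.X/OX/OX/XO] end (terminal -1, O#2); searched ../OX/OX/XO to 9

PV length from [../OX/OX/XO]: 1 ply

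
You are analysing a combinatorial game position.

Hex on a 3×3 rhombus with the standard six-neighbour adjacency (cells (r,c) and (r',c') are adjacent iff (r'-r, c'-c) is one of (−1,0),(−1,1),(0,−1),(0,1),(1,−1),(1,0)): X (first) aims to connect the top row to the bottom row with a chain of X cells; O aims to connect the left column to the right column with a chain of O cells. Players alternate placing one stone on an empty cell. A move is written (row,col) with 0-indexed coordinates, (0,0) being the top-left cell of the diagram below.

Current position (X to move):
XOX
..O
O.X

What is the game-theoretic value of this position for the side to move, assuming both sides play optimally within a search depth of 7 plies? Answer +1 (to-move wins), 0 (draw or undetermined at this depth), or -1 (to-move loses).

value(XOX/..O/O.X, X) = -1

p1 X@[XOX/..O/O.X]: (1,0)[XOX/X.O/O.X]-1* (1,1)[XOX/.XO/O.X]-1 (2,1)[XOX/..O/OXX]-1
p2 O@[XOX/X.O/O.X]: (1,1)[XOX/XOO/O.X]+1* (2,1)[XOX/X.O/OOX]+1
p3 X@[XOX/XOO/O.X] terminal -1; root [XOX/..O/O.X] d7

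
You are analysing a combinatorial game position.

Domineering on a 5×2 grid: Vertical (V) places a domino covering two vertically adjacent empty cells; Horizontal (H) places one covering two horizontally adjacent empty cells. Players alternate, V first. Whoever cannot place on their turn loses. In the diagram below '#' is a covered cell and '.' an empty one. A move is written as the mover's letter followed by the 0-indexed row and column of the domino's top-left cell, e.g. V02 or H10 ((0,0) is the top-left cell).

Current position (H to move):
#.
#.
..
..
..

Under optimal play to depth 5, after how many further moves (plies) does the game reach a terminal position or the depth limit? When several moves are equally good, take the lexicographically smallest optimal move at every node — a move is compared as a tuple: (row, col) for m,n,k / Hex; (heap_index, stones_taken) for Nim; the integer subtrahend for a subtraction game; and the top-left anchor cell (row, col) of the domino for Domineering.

[#./#./../../..] H move#1: H20:-1/#./#./##/../.., H30:+1/#./#./../##/..*, H40:-1/#./#./../../##
[#./#./../##/..] V move#2: V01:-1/##/##/../##/..*, V11:-1/#./##/.#/##/..
[##/##/../##/..] H move#3: H20:+1/##/##/##/##/..*, H40:+1/##/##/../##/##
[##/##/##/##/..] end (terminal -1, V#4); searched #./#./../../.. to 5

PV length from [#./#./../../..]: 3 plies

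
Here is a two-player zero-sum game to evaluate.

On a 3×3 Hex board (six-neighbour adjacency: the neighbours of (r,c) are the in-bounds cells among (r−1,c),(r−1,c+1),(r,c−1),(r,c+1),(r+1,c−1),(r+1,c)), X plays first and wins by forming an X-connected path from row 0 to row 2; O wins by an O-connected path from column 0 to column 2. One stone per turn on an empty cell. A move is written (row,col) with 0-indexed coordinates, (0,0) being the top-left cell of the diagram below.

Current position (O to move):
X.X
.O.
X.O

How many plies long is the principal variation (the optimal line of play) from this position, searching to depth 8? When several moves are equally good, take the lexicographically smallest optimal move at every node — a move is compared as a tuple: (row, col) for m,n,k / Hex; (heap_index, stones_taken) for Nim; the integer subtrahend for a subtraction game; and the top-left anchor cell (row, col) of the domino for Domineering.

p1 O@[X.X/.O./X.O]: (0,1)[XOX/.O./X.O]-1 (1,0)[X.X/OO./X.O]+1* (1,2)[X.X/.OO/X.O]-1 (2,1)[X.X/.O./XOO]-1
p2 X@[X.X/OO./X.O]: (0,1)[XXX/OO./X.O]-1* (1,2)[X.X/OOX/X.O]-1 (2,1)[X.X/OO./XXO]-1
p3 O@[XXX/OO./X.O]: (1,2)[XXX/OOO/X.O]+1* (2,1)[XXX/OO./XOO]+1
p4 X@[XXX/OOO/X.O] terminal -1; root [X.X/.O./X.O] d8

PV length from [X.X/.O./X.O]: 3 plies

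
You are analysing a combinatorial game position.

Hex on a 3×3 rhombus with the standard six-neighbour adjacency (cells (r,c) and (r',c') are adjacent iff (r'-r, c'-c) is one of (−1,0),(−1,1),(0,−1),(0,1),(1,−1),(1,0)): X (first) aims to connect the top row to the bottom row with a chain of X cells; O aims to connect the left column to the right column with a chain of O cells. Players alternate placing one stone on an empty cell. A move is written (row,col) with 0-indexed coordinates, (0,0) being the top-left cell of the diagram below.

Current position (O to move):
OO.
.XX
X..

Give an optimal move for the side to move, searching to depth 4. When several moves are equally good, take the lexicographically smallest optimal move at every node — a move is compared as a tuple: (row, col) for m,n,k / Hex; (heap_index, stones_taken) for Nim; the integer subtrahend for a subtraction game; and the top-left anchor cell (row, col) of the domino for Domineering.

[OO./.XX/X..] O move#1: (0,2):+1/OOO/.XX/X..*, (1,0):-1/OO./OXX/X.., (2,1):-1/OO./.XX/XO., (2,2):-1/OO./.XX/X.O
[OOO/.XX/X..] end (terminal -1, X#2); searched OO./.XX/X.. to 4

O's best at [OO./.XX/X..]: (0,2)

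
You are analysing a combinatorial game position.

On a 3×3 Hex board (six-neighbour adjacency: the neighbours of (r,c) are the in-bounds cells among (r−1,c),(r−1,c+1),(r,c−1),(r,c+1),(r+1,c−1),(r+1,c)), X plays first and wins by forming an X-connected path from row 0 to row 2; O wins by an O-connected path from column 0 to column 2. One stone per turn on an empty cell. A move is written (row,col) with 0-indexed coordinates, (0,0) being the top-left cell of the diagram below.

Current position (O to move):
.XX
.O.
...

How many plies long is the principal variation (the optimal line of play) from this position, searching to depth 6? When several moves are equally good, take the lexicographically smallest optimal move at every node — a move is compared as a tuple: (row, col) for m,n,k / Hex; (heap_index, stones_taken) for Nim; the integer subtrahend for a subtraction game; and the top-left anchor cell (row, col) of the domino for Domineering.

[.XX/.O./...] O move#1: (0,0):-1/OXX/.O./..., (1,0):-1/.XX/OO./..., (1,2):+1/.XX/.OO/...*, (2,0):-1/.XX/.O./O.., (2,1):+1/.XX/.O./.O., (2,2):+1/.XX/.O./..O
[.XX/.OO/...] X move#2: (0,0):-1/XXX/.OO/...*, (1,0):-1/.XX/XOO/..., (2,0):-1/.XX/.OO/X.., (2,1):-1/.XX/.OO/.X., (2,2):-1/.XX/.OO/..X
[XXX/.OO/...] O move#3: (1,0):+1/XXX/OOO/...*, (2,0):+1/XXX/.OO/O.., (2,1):+1/XXX/.OO/.O., (2,2):+1/XXX/.OO/..O
[XXX/OOO/...] end (terminal -1, X#4); searched .XX/.O./... to 6

PV length from [.XX/.O./...]: 3 plies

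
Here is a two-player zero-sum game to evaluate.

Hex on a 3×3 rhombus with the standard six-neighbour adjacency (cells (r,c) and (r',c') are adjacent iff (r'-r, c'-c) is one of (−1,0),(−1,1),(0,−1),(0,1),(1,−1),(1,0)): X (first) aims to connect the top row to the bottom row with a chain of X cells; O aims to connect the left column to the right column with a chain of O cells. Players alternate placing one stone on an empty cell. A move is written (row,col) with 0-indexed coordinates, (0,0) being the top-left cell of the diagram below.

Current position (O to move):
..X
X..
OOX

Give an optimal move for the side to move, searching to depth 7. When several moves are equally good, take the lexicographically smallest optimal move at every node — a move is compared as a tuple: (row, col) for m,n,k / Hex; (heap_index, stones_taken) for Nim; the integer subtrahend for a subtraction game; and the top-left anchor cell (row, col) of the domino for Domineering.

O's best at [..X/X../OOX]: (1,2)

p1 O@[..X/X../OOX]: (0,0)[O.X/X../OOX]-1 (0,1)[.OX/X../OOX]-1 (1,1)[..X/XO./OOX]-1 (1,2)[..X/X.O/OOX]+1*
p2 X@[..X/X.O/OOX] terminal -1; root [..X/X../OOX] d7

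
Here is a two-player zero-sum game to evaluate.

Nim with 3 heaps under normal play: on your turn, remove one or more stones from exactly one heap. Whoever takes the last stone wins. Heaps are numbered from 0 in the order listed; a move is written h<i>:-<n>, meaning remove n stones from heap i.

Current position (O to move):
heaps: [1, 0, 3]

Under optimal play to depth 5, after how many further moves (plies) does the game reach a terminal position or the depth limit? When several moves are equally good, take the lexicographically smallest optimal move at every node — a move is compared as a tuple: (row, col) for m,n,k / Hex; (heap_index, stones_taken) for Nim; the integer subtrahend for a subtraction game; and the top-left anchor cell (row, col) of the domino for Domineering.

p1 O@[(1,0,3)]: h0:-1[(0,0,3)]-1 h2:-1[(1,0,2)]-1 h2:-2[(1,0,1)]+1* h2:-3[(1,0,0)]-1
p2 X@[(1,0,1)]: h0:-1[(0,0,1)]-1* h2:-1[(1,0,0)]-1
p3 O@[(0,0,1)]: h2:-1[(0,0,0)]+1*
p4 X@[(0,0,0)] terminal -1; root [(1,0,3)] d5

PV length from [(1,0,3)]: 3 plies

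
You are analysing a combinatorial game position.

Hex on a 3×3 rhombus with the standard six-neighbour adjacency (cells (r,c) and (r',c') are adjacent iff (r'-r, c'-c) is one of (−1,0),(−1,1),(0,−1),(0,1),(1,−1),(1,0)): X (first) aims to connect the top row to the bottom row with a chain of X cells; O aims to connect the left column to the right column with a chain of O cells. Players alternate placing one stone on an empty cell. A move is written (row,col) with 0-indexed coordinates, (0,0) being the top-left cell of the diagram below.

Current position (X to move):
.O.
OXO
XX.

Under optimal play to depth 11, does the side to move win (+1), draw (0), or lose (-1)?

value(.O./OXO/XX., X) = +1

p1 X@[.O./OXO/XX.]: (0,0)[XO./OXO/XX.]-1 (0,2)[.OX/OXO/XX.]+1* (2,2)[.O./OXO/XXX]-1
p2 O@[.OX/OXO/XX.] terminal -1; root [.O./OXO/XX.] d11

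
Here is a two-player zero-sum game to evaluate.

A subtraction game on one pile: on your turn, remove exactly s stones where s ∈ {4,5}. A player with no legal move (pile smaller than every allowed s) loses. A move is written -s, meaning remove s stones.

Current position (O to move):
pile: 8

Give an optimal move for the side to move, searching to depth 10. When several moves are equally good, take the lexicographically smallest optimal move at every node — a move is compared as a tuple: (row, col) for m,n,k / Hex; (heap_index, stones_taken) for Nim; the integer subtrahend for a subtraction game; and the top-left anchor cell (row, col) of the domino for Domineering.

O's best at [8]: -5

ply 1, O at 8 | -4=-1→4; -5=+1→3*
ply 2: 3 is terminal -1 (X); from 8 depth 10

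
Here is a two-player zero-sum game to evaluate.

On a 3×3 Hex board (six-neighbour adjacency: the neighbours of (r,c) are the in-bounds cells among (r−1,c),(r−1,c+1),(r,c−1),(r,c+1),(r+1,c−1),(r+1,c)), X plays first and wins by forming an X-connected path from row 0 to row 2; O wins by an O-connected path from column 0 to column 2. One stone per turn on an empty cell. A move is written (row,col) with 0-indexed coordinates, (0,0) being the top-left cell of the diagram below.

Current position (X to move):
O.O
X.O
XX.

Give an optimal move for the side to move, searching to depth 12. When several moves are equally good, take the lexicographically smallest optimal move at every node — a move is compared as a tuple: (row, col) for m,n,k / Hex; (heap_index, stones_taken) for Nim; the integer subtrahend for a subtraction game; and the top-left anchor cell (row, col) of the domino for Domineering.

[O.O/X.O/XX.] X move#1: (0,1):+1/OXO/X.O/XX.*, (1,1):-1/O.O/XXO/XX., (2,2):-1/O.O/X.O/XXX
[OXO/X.O/XX.] end (terminal -1, O#2); searched O.O/X.O/XX. to 12

X's best at [O.O/X.O/XX.]: (0,1)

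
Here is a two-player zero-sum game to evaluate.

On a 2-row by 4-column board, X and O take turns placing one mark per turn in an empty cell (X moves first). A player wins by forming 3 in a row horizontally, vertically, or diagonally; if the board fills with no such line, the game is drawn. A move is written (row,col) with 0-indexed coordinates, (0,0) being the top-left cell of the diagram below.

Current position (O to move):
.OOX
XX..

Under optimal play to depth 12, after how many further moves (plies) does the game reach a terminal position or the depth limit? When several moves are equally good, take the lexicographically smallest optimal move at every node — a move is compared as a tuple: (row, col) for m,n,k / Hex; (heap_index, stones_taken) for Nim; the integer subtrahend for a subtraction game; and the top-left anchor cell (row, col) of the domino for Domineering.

PV length from [.OOX/XX..]: 1 ply

p1 O@[.OOX/XX..]: (0,0)[OOOX/XX..]+1* (1,2)[.OOX/XXO.]+0 (1,3)[.OOX/XX.O]-1
p2 X@[OOOX/XX..] terminal -1; root [.OOX/XX..] d12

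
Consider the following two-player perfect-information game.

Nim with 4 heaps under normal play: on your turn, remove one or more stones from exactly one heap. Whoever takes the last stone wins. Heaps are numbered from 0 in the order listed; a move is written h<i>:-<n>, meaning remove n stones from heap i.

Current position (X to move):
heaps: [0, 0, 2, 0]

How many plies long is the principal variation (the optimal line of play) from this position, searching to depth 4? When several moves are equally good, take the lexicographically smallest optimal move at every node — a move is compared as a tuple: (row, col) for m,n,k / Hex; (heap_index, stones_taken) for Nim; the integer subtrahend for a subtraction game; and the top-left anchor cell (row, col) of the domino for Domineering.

p1 X@[(0,0,2,0)]: h2:-1[(0,0,1,0)]-1 h2:-2[(0,0,0,0)]+1*
p2 O@[(0,0,0,0)] terminal -1; root [(0,0,2,0)] d4

PV length from [(0,0,2,0)]: 1 ply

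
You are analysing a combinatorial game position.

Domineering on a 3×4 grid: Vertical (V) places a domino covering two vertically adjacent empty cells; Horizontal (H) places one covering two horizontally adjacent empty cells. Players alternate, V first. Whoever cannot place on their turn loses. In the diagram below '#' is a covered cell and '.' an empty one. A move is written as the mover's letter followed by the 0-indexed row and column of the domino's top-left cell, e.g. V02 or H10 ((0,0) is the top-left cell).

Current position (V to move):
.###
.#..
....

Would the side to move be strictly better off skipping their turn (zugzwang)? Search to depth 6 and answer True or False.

ply 1, V at .###/.#../.... | V00=-1→####/##../....; V10=-1→.###/##../#...; V12=+1→.###/.##./..#.*; V13=+1→.###/.#.#/...#
ply 2, H at .###/.##./..#. | H20=-1→.###/.##./###.*
ply 3, V at .###/.##./###. | V00=+1→####/###./###.*; V13=+1→.###/.###/####
ply 4: ####/###./###. is terminal -1 (H); from .###/.#../.... depth 6
suppose V passes — search the same position with H to move:
pass> ply 1, H at .###/.#../.... | H12=+1→.###/.###/....*; H20=-1→.###/.#../##..; H21=-1→.###/.#../.##.; H22=+1→.###/.#../..##
pass> ply 2, V at .###/.###/.... | V00=-1→####/####/....*; V10=-1→.###/####/#...
pass> ply 3, H at ####/####/.... | H20=+1→####/####/##..*; H21=+1→####/####/.##.; H22=+1→####/####/..##
pass> ply 4: ####/####/##.. is terminal -1 (V); from .###/.#../.... depth 6
for V: play +1, pass -1

zugzwang(.###/.#../...., V) = False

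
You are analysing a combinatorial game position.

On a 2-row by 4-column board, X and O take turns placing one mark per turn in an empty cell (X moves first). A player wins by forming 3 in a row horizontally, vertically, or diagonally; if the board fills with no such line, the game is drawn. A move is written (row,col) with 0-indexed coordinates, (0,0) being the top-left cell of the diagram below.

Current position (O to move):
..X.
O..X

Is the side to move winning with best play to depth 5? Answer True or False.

O winning at [..X./O..X]: False

[..X./O..X] O move#1: (0,0):+0/O.X./O..X*, (0,1):+0/.OX./O..X, (0,3):+0/..XO/O..X, (1,1):+0/..X./OO.X, (1,2):+0/..X./O.OX
[O.X./O..X] X move#2: (0,1):+0/OXX./O..X*, (0,3):+0/O.XX/O..X, (1,1):+0/O.X./OX.X, (1,2):+0/O.X./O.XX
[OXX./O..X] O move#3: (0,3):+0/OXXO/O..X*, (1,1):-1/OXX./OO.X, (1,2):-1/OXX./O.OX
[OXXO/O..X] X move#4: (1,1):+0/OXXO/OX.X*, (1,2):+0/OXXO/O.XX
[OXXO/OX.X] O move#5: (1,2):+0/OXXO/OXOX*
[OXXO/OXOX] end (terminal +0, X#6); searched ..X./O..X to 5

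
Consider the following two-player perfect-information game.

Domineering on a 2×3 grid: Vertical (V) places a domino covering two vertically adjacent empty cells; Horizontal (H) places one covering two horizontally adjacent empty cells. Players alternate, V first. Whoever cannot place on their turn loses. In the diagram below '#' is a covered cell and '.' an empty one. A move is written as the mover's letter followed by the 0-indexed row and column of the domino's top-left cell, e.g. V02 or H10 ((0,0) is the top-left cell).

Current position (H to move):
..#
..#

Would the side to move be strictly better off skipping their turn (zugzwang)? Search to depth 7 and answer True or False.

zugzwang(..#/..#, H) = False

ply 1, H at ..#/..# | H00=+1→###/..#*; H10=+1→..#/###
ply 2: ###/..# is terminal -1 (V); from ..#/..# depth 7
pass branch (V moves first from the same position):
  | ply 1, V at ..#/..# | V00=+1→#.#/#.#*; V01=+1→.##/.##
  | ply 2: #.#/#.# is terminal -1 (H); from ..#/..# depth 7
H moving scores +1; H passing scores -1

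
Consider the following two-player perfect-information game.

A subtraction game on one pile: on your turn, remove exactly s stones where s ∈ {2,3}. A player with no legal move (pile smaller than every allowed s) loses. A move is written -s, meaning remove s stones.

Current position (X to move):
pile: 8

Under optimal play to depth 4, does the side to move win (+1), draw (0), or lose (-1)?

[8] X move#1: -2:+1/6*, -3:+1/5
[6] O move#2: -2:-1/4*, -3:-1/3
[4] X move#3: -2:-1/2, -3:+1/1*
[1] end (terminal -1, O#4); searched 8 to 4

value(8, X) = +1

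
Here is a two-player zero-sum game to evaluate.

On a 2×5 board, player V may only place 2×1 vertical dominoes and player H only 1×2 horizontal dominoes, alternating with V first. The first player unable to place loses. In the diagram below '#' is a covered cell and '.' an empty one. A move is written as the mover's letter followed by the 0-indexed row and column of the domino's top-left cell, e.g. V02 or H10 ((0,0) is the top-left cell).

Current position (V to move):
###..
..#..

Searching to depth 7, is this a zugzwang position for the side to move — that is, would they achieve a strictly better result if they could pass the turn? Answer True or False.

zugzwang(###../..#.., V) = False

[###../..#..] V move#1: V03:+1/####./..##.*, V04:+1/###.#/..#.#
[####./..##.] H move#2: H10:-1/####./####.*
[####./####.] V move#3: V04:+1/#####/#####*
[#####/#####] end (terminal -1, H#4); searched ###../..#.. to 7
suppose V passes — search the same position with H to move:
pass> [###../..#..] H move#1: H03:+1/#####/..#..*, H10:-1/###../###.., H13:+1/###../..###
pass> [#####/..#..] end (terminal -1, V#2); searched ###../..#.. to 7
for V: play +1, pass -1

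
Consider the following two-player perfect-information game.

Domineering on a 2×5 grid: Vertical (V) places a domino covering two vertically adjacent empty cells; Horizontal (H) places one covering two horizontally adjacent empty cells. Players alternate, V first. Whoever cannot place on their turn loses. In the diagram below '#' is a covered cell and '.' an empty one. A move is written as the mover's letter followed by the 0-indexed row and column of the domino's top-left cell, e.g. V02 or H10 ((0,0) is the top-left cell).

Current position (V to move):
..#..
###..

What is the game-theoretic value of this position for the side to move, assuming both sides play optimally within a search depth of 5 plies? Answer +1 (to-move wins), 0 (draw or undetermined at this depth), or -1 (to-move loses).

[..#../###..] V move#1: V03:+1/..##./####.*, V04:+1/..#.#/###.#
[..##./####.] H move#2: H00:-1/####./####.*
[####./####.] V move#3: V04:+1/#####/#####*
[#####/#####] end (terminal -1, H#4); searched ..#../###.. to 5

value(..#../###.., V) = +1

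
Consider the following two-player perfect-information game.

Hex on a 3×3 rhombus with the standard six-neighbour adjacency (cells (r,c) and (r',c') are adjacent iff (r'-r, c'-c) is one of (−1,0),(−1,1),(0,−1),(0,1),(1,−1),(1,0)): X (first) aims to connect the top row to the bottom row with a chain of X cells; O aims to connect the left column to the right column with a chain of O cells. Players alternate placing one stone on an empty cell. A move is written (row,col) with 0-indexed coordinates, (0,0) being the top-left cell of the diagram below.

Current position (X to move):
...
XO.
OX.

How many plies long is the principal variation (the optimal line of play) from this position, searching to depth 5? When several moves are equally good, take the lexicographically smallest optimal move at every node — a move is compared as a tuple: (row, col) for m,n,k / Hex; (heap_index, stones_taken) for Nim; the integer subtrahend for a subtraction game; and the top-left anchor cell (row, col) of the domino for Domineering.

PV length from [.../XO./OX.]: 4 plies

[.../XO./OX.] X move#1: (0,0):-1/X../XO./OX.*, (0,1):-1/.X./XO./OX., (0,2):-1/..X/XO./OX., (1,2):-1/.../XOX/OX., (2,2):-1/.../XO./OXX
[X../XO./OX.] O move#2: (0,1):+1/XO./XO./OX.*, (0,2):+1/X.O/XO./OX., (1,2):+1/X../XOO/OX., (2,2):+1/X../XO./OXO
[XO./XO./OX.] X move#3: (0,2):-1/XOX/XO./OX.*, (1,2):-1/XO./XOX/OX., (2,2):-1/XO./XO./OXX
[XOX/XO./OX.] O move#4: (1,2):+1/XOX/XOO/OX.*, (2,2):-1/XOX/XO./OXO
[XOX/XOO/OX.] end (terminal -1, X#5); searched .../XO./OX. to 5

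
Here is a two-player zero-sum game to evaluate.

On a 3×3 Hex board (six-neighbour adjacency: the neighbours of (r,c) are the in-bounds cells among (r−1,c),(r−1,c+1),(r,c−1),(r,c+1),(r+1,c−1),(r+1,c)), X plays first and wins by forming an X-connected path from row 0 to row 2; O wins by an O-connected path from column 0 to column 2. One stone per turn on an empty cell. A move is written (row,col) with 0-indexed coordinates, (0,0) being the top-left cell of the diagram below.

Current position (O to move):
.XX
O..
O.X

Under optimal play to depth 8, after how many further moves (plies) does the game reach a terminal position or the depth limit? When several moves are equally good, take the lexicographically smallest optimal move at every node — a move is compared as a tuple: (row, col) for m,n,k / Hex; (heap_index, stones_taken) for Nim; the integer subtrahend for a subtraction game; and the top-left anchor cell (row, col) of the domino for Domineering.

PV length from [.XX/O../O.X]: 3 plies

[.XX/O../O.X] O move#1: (0,0):-1/OXX/O../O.X, (1,1):-1/.XX/OO./O.X, (1,2):+1/.XX/O.O/O.X*, (2,1):-1/.XX/O../OOX
[.XX/O.O/O.X] X move#2: (0,0):-1/XXX/O.O/O.X*, (1,1):-1/.XX/OXO/O.X, (2,1):-1/.XX/O.O/OXX
[XXX/O.O/O.X] O move#3: (1,1):+1/XXX/OOO/O.X*, (2,1):+1/XXX/O.O/OOX
[XXX/OOO/O.X] end (terminal -1, X#4); searched .XX/O../O.X to 8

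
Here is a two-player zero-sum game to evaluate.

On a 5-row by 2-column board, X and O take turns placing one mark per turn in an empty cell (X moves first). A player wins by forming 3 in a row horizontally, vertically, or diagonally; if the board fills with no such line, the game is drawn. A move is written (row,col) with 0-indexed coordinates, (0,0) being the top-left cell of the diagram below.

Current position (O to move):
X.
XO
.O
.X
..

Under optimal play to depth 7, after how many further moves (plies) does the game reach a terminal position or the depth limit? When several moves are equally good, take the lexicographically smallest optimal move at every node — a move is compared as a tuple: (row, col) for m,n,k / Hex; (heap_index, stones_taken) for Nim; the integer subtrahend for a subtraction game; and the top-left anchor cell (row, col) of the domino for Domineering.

ply 1, O at X./XO/.O/.X/.. | (0,1)=+1→XO/XO/.O/.X/..*; (2,0)=+0→X./XO/OO/.X/..; (3,0)=-1→X./XO/.O/OX/..; (4,0)=-1→X./XO/.O/.X/O.; (4,1)=-1→X./XO/.O/.X/.O
ply 2: XO/XO/.O/.X/.. is terminal -1 (X); from X./XO/.O/.X/.. depth 7

PV length from [X./XO/.O/.X/..]: 1 ply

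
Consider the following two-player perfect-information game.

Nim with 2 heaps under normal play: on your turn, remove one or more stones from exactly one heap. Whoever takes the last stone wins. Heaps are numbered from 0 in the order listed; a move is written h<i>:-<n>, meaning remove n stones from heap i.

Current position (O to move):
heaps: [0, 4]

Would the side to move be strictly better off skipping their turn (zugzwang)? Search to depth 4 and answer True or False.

p1 O@[(0,4)]: h1:-1[(0,3)]-1 h1:-2[(0,2)]-1 h1:-3[(0,1)]-1 h1:-4[(0,0)]+1*
p2 X@[(0,0)] terminal -1; root [(0,4)] d4
if O skipped the turn, X would face:
~ p1 X@[(0,4)]: h1:-1[(0,3)]-1 h1:-2[(0,2)]-1 h1:-3[(0,1)]-1 h1:-4[(0,0)]+1*
~ p2 O@[(0,0)] terminal -1; root [(0,4)] d4
compare (O): move=+1 vs pass=-1

zugzwang((0,4), O) = False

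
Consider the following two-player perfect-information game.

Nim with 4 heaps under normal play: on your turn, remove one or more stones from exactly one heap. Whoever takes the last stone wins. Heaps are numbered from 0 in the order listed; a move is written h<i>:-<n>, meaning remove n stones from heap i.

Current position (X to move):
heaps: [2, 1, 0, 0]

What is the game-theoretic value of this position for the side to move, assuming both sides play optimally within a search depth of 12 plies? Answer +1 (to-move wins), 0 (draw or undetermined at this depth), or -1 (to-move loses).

value((2,1,0,0), X) = +1

ply 1, X at (2,1,0,0) | h0:-1=+1→(1,1,0,0)*; h0:-2=-1→(0,1,0,0); h1:-1=-1→(2,0,0,0)
ply 2, O at (1,1,0,0) | h0:-1=-1→(0,1,0,0)*; h1:-1=-1→(1,0,0,0)
ply 3, X at (0,1,0,0) | h1:-1=+1→(0,0,0,0)*
ply 4: (0,0,0,0) is terminal -1 (O); from (2,1,0,0) depth 12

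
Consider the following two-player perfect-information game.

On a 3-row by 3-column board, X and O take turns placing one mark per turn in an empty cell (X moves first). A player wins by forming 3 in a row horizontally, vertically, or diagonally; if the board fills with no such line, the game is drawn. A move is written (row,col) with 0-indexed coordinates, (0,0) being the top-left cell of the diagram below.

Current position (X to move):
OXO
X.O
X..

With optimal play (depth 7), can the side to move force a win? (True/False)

X winning at [OXO/X.O/X..]: False

ply 1, X at OXO/X.O/X.. | (1,1)=-1→OXO/XXO/X..; (2,1)=-1→OXO/X.O/XX.; (2,2)=+0→OXO/X.O/X.X*
ply 2, O at OXO/X.O/X.X | (1,1)=-1→OXO/XOO/X.X; (2,1)=+0→OXO/X.O/XOX*
ply 3, X at OXO/X.O/XOX | (1,1)=+0→OXO/XXO/XOX*
ply 4: OXO/XXO/XOX is terminal +0 (O); from OXO/X.O/X.. depth 7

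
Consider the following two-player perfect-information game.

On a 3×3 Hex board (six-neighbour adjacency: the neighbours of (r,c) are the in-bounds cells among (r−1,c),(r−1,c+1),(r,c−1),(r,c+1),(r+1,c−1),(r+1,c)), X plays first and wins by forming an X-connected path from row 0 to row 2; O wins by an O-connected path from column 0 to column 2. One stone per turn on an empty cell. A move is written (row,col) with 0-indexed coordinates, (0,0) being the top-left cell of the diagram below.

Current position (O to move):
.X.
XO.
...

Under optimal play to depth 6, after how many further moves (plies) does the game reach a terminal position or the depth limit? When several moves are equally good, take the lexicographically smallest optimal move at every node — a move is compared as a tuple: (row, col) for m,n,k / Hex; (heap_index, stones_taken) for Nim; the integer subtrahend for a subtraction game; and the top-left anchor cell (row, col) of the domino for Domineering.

PV length from [.X./XO./...]: 3 plies

ply 1, O at .X./XO./... | (0,0)=-1→OX./XO./...; (0,2)=-1→.XO/XO./...; (1,2)=-1→.X./XOO/...; (2,0)=+1→.X./XO./O..*; (2,1)=-1→.X./XO./.O.; (2,2)=-1→.X./XO./..O
ply 2, X at .X./XO./O.. | (0,0)=-1→XX./XO./O..*; (0,2)=-1→.XX/XO./O..; (1,2)=-1→.X./XOX/O..; (2,1)=-1→.X./XO./OX.; (2,2)=-1→.X./XO./O.X
ply 3, O at XX./XO./O.. | (0,2)=+1→XXO/XO./O..*; (1,2)=+1→XX./XOO/O..; (2,1)=+1→XX./XO./OO.; (2,2)=+1→XX./XO./O.O
ply 4: XXO/XO./O.. is terminal -1 (X); from .X./XO./... depth 6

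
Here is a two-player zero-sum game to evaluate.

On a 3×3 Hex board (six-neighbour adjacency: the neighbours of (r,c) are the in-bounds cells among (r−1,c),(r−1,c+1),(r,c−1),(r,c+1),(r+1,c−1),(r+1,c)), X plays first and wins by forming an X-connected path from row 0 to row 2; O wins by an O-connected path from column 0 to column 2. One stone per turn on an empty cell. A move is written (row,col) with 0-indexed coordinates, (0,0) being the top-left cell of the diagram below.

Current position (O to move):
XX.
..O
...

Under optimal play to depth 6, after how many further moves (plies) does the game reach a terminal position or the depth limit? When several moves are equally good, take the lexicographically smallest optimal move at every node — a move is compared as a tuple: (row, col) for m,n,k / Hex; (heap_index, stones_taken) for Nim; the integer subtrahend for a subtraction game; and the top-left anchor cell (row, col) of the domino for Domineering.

PV length from [XX./..O/...]: 3 plies

ply 1, O at XX./..O/... | (0,2)=-1→XXO/..O/...; (1,0)=-1→XX./O.O/...; (1,1)=+1→XX./.OO/...*; (2,0)=+1→XX./..O/O..; (2,1)=-1→XX./..O/.O.; (2,2)=-1→XX./..O/..O
ply 2, X at XX./.OO/... | (0,2)=-1→XXX/.OO/...*; (1,0)=-1→XX./XOO/...; (2,0)=-1→XX./.OO/X..; (2,1)=-1→XX./.OO/.X.; (2,2)=-1→XX./.OO/..X
ply 3, O at XXX/.OO/... | (1,0)=+1→XXX/OOO/...*; (2,0)=+1→XXX/.OO/O..; (2,1)=+1→XXX/.OO/.O.; (2,2)=+1→XXX/.OO/..O
ply 4: XXX/OOO/... is terminal -1 (X); from XX./..O/... depth 6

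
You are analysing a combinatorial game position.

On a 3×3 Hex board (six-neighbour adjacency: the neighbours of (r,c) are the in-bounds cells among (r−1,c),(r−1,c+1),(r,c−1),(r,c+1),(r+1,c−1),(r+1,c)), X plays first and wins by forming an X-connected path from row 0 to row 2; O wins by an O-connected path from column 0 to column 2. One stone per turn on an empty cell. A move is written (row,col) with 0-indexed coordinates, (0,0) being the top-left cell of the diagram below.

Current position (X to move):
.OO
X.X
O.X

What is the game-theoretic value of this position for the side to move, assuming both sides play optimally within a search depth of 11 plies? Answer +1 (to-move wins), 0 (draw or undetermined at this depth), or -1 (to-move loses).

[.OO/X.X/O.X] X move#1: (0,0):-1/XOO/X.X/O.X*, (1,1):-1/.OO/XXX/O.X, (2,1):-1/.OO/X.X/OXX
[XOO/X.X/O.X] O move#2: (1,1):+1/XOO/XOX/O.X*, (2,1):-1/XOO/X.X/OOX
[XOO/XOX/O.X] end (terminal -1, X#3); searched .OO/X.X/O.X to 11

value(.OO/X.X/O.X, X) = -1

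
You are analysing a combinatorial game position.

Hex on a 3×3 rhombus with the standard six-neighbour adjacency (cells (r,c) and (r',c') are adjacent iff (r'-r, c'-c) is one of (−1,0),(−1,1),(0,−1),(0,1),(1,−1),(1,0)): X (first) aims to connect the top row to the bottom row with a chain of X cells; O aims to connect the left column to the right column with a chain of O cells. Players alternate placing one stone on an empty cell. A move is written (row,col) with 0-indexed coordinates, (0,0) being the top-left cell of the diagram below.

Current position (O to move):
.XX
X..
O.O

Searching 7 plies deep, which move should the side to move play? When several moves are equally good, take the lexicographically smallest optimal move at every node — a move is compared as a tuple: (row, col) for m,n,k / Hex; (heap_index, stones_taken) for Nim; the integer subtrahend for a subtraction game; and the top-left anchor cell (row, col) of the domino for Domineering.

p1 O@[.XX/X../O.O]: (0,0)[OXX/X../O.O]-1 (1,1)[.XX/XO./O.O]+1* (1,2)[.XX/X.O/O.O]+1 (2,1)[.XX/X../OOO]+1
p2 X@[.XX/XO./O.O]: (0,0)[XXX/XO./O.O]-1* (1,2)[.XX/XOX/O.O]-1 (2,1)[.XX/XO./OXO]-1
p3 O@[XXX/XO./O.O]: (1,2)[XXX/XOO/O.O]+1* (2,1)[XXX/XO./OOO]+1
p4 X@[XXX/XOO/O.O] terminal -1; root [.XX/X../O.O] d7

O's best at [.XX/X../O.O]: (1,1)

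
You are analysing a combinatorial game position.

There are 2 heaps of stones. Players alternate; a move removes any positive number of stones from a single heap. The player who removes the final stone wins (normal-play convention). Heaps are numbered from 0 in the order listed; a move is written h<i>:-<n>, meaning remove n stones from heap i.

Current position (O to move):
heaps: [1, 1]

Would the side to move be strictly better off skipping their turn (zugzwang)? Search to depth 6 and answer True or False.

[(1,1)] O move#1: h0:-1:-1/(0,1)*, h1:-1:-1/(1,0)
[(0,1)] X move#2: h1:-1:+1/(0,0)*
[(0,0)] end (terminal -1, O#3); searched (1,1) to 6
if O skipped the turn, X would face:
~ [(1,1)] X move#1: h0:-1:-1/(0,1)*, h1:-1:-1/(1,0)
~ [(0,1)] O move#2: h1:-1:+1/(0,0)*
~ [(0,0)] end (terminal -1, X#3); searched (1,1) to 6
compare (O): move=-1 vs pass=+1

zugzwang((1,1), O) = True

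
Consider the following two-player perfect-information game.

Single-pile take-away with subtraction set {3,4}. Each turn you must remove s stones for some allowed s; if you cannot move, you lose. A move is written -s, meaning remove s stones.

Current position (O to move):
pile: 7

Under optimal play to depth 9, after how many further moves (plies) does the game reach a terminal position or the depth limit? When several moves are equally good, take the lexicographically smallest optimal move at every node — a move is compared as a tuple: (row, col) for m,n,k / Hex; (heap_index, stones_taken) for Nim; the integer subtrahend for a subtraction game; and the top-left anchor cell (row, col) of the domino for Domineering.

PV length from [7]: 2 plies

[7] O move#1: -3:-1/4*, -4:-1/3
[4] X move#2: -3:+1/1*, -4:+1/0
[1] end (terminal -1, O#3); searched 7 to 9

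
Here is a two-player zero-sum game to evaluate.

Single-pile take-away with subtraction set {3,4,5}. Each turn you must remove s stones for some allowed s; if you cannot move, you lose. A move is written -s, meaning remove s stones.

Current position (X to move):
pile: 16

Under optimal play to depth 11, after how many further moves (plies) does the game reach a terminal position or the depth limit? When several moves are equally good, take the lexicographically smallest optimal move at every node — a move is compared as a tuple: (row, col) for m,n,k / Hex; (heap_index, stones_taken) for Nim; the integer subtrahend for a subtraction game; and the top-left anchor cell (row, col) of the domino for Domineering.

ply 1, X at 16 | -3=-1→13*; -4=-1→12; -5=-1→11
ply 2, O at 13 | -3=+1→10*; -4=+1→9; -5=+1→8
ply 3, X at 10 | -3=-1→7*; -4=-1→6; -5=-1→5
ply 4, O at 7 | -3=-1→4; -4=-1→3; -5=+1→2*
ply 5: 2 is terminal -1 (X); from 16 depth 11

PV length from [16]: 4 plies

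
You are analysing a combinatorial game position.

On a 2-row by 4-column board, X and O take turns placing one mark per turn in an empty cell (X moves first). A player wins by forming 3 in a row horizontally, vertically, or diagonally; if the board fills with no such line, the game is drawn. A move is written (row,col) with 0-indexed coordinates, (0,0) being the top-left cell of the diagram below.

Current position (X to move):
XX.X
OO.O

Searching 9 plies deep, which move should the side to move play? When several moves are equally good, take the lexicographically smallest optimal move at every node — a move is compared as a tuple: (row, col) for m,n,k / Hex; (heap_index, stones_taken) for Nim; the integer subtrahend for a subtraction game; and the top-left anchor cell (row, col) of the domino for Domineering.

X's best at [XX.X/OO.O]: (0,2)

p1 X@[XX.X/OO.O]: (0,2)[XXXX/OO.O]+1* (1,2)[XX.X/OOXO]+0
p2 O@[XXXX/OO.O] terminal -1; root [XX.X/OO.O] d9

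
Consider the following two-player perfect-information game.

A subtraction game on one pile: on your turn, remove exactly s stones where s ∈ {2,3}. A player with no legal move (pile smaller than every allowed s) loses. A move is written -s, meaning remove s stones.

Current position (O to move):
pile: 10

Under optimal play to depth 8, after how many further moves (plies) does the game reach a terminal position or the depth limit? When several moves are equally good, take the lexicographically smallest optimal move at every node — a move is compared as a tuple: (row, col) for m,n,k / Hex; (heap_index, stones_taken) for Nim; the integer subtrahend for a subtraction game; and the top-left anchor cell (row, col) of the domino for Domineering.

ply 1, O at 10 | -2=-1→8*; -3=-1→7
ply 2, X at 8 | -2=+1→6*; -3=+1→5
ply 3, O at 6 | -2=-1→4*; -3=-1→3
ply 4, X at 4 | -2=-1→2; -3=+1→1*
ply 5: 1 is terminal -1 (O); from 10 depth 8

PV length from [10]: 4 plies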